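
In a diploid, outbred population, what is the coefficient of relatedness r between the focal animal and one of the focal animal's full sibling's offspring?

0.25

Each parent–offspring link contributes a factor of 1/2, and independent paths through distinct common ancestors add.
Full aunt/uncle↔niece/nephew: two paths of length 3 through the shared grandparent pair: r = 2·(1/2)^3 = 1/4.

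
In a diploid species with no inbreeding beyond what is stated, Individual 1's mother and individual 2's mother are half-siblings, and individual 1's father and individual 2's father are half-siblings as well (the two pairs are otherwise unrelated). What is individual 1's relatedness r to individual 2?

0.125

Relatedness sums over independent paths through distinct common ancestors.
Individual 1 and individual 2 are related in two ways: half first cousins through their mothers (r = 1/16) and half first cousins through their fathers (r = 1/16).
r = 1/16 + 1/16 = 1/8 = 0.125.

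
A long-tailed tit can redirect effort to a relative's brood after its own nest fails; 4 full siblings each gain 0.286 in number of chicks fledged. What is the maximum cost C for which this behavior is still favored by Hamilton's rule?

r to a full sibling = 0.5 (full sibs share both parents — two paths of length 2: r = 2·(1/2)^2 = 1/2).
Hamilton's rule: n·r·B > C, so the trait is favored while C < n·r·B = 4·0.5·0.286 = 0.572.

0.572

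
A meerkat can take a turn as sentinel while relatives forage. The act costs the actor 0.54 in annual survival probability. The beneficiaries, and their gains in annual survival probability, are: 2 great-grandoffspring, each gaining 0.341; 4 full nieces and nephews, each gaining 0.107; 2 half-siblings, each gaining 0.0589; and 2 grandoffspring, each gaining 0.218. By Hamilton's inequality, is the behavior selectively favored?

No

Hamilton's rule: the trait is favored when the sum of r·B over every recipient exceeds the actor's cost C.
r to a great-grandoffspring = 1/8 (three parent–offspring links: r = (1/2)^3 = 1/8).
r to a full niece or nephew = 1/4 (full aunt/uncle↔niece/nephew: two paths of length 3 through the shared grandparent pair: r = 2·(1/2)^3 = 1/4).
r to a half-sibling = 0.25 (half-sibs share one parent — one path of length 2: r = (1/2)^2 = 1/4).
r to a grandoffspring = 1/4 (two parent–offspring links: r = (1/2)^2 = 1/4).
Summing one r·B term per recipient: 2·0.125·0.341 + 4·0.25·0.107 + 2·0.25·0.0589 + 2·0.25·0.218 = 0.3307.
0.3307 < 0.54: the indirect benefit is less than the cost.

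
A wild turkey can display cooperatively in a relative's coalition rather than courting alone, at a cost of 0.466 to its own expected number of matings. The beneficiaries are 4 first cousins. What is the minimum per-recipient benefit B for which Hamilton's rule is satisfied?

r to a first cousin = 0.125 (first cousins share one grandparent pair — two paths of length 4: r = 2·(1/2)^4 = 1/8).
Hamilton's rule with n recipients of equal r: n·r·B > C, so B > C/(n·r) = 0.466/(4·0.125) = 0.932.

0.932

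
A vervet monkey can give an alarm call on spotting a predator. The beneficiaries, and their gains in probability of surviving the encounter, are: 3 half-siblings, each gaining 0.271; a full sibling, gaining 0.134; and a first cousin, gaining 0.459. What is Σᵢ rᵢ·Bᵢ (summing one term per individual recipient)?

0.327625

r to a half-sibling = 0.25 (half-sibs share one parent — one path of length 2: r = (1/2)^2 = 1/4).
r to a full sibling = 1/2 (full sibs share both parents — two paths of length 2: r = 2·(1/2)^2 = 1/2).
r to a first cousin = 1/8 (first cousins share one grandparent pair — two paths of length 4: r = 2·(1/2)^4 = 1/8).
Summing one r·B term per recipient: 3·0.25·0.271 + 1·0.5·0.134 + 1·0.125·0.459 = 0.327625.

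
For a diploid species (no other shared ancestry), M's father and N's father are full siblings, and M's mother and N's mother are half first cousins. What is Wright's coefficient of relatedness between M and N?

0.140625

With two independent routes of shared ancestry, r is the sum of the two contributions.
M and N are related in two ways: first cousins through their fathers (r = 1/8) and half second cousins through their mothers (r = 1/64).
r = 1/8 + 1/64 = 9/64 = 0.140625.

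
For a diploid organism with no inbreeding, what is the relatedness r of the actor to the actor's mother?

Each parent–offspring link contributes a factor of 1/2, and independent paths through distinct common ancestors add.
One parent–offspring link: r = (1/2)^1 = 1/2.

0.5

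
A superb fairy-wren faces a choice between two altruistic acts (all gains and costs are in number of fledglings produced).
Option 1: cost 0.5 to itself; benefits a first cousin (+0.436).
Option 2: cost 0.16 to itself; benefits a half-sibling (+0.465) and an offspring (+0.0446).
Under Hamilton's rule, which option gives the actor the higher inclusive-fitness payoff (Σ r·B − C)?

Option 2

Option 1: r to a first cousin = 0.125.
Option 1: Σ r·B − C = (1·0.125·0.436) − 0.5 = -0.4455.
Option 2: r to a half-sibling = 0.25.
Option 2: r to an offspring = 0.5.
Option 2: Σ r·B − C = (1·0.25·0.465 + 1·0.5·0.0446) − 0.16 = -0.02145.
Option 2 has the higher net inclusive-fitness payoff.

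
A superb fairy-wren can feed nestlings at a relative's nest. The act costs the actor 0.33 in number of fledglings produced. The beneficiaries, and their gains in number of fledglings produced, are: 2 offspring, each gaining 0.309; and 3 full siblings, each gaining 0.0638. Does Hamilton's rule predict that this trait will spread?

Hamilton's rule: the trait is favored when the sum of r·B over every recipient exceeds the actor's cost C.
r to an offspring = 0.5 (one parent–offspring link: r = (1/2)^1 = 1/2).
r to a full sibling = 1/2 (full sibs share both parents — two paths of length 2: r = 2·(1/2)^2 = 1/2).
Summing one r·B term per recipient: 2·0.5·0.309 + 3·0.5·0.0638 = 0.4047.
0.4047 > 0.33: the indirect benefit exceeds the cost.

Yes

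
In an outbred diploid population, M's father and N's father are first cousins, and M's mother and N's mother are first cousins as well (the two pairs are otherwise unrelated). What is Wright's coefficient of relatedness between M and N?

Relatedness sums over independent paths through distinct common ancestors.
M and N are related in two ways: second cousins through their fathers (r = 1/32) and second cousins through their mothers (r = 1/32).
r = 1/32 + 1/32 = 1/16 = 0.0625.

0.0625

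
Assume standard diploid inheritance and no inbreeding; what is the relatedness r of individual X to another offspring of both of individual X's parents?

0.5

Each parent–offspring link contributes a factor of 1/2, and independent paths through distinct common ancestors add.
Full sibs share both parents — two paths of length 2: r = 2·(1/2)^2 = 1/2.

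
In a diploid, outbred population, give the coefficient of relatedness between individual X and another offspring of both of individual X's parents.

Each parent–offspring link contributes a factor of 1/2, and independent paths through distinct common ancestors add.
Full sibs share both parents — two paths of length 2: r = 2·(1/2)^2 = 1/2.

0.5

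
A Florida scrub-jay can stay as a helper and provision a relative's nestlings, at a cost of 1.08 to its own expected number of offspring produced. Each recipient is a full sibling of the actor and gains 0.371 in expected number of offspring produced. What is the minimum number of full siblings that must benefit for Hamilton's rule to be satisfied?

6

r to a full sibling = 0.5 (full sibs share both parents — two paths of length 2: r = 2·(1/2)^2 = 1/2).
Hamilton's rule: n·r·B > C  ⇒  n > C/(r·B) = 1.08/(0.5·0.371) = 5.822.
The smallest integer exceeding 5.822 is 6.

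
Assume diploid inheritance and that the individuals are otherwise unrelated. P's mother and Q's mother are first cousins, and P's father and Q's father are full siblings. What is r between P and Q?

Independent pedigree routes through distinct common ancestors add.
P and Q are related in two ways: second cousins through their mothers (r = 1/32) and first cousins through their fathers (r = 1/8).
r = 1/32 + 1/8 = 0.15625.

0.15625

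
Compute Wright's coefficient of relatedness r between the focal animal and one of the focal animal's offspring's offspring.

Each parent–offspring link contributes a factor of 1/2, and independent paths through distinct common ancestors add.
Two parent–offspring links: r = (1/2)^2 = 1/4.

0.25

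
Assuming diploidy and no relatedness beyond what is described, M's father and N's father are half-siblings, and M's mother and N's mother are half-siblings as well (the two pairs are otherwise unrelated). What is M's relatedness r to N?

With two independent routes of shared ancestry, r is the sum of the two contributions.
M and N are related in two ways: half first cousins through their fathers (r = 1/16) and half first cousins through their mothers (r = 1/16).
r = 1/16 + 1/16 = 0.125.

0.125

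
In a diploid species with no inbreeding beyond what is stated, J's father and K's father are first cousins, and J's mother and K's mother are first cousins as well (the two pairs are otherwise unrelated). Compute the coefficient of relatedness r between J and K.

0.0625

With two independent routes of shared ancestry, r is the sum of the two contributions.
J and K are related in two ways: second cousins through their fathers (r = 1/32) and second cousins through their mothers (r = 1/32).
r = 1/32 + 1/32 = 0.0625.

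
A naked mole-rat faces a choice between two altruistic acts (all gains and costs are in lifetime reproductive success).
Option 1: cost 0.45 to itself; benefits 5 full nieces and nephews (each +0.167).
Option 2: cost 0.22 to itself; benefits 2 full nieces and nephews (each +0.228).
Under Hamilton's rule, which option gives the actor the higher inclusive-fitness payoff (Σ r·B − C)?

Option 1: r to a full niece or nephew = 0.25.
Option 1: Σ r·B − C = (5·0.25·0.167) − 0.45 = -0.24125.
Option 2: r to a full niece or nephew = 0.25.
Option 2: Σ r·B − C = (2·0.25·0.228) − 0.22 = -0.106.
Option 2 has the higher net inclusive-fitness payoff.

Option 2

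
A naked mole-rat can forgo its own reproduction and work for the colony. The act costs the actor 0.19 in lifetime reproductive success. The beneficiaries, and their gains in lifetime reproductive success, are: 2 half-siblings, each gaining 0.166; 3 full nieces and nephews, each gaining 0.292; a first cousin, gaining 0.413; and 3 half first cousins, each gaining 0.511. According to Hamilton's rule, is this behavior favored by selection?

Yes

Hamilton's rule: the trait is favored when the sum of r·B over every recipient exceeds the actor's cost C.
r to a half-sibling = 1/4 (half-sibs share one parent — one path of length 2: r = (1/2)^2 = 1/4).
r to a full niece or nephew = 1/4 (full aunt/uncle↔niece/nephew: two paths of length 3 through the shared grandparent pair: r = 2·(1/2)^3 = 1/4).
r to a first cousin = 1/8 (first cousins share one grandparent pair — two paths of length 4: r = 2·(1/2)^4 = 1/8).
r to a half first cousin = 0.0625 (half first cousins share one grandparent — one path of length 4: r = (1/2)^4 = 1/16).
Summing one r·B term per recipient: 2·0.25·0.166 + 3·0.25·0.292 + 1·0.125·0.413 + 3·0.0625·0.511 = 0.4494375.
0.4494375 > 0.19: the indirect benefit exceeds the cost.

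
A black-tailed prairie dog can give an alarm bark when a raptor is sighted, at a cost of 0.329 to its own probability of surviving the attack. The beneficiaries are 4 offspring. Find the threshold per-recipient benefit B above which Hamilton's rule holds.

0.1645

r to an offspring = 0.5 (one parent–offspring link: r = (1/2)^1 = 1/2).
Hamilton's rule with n recipients of equal r: n·r·B > C, so B > C/(n·r) = 0.329/(4·0.5) = 0.1645.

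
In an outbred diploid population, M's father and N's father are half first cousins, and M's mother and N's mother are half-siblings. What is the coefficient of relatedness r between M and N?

Relatedness sums over independent paths through distinct common ancestors.
M and N are related in two ways: half second cousins through their fathers (r = 1/64) and half first cousins through their mothers (r = 1/16).
r = 1/64 + 1/16 = 0.078125.

0.078125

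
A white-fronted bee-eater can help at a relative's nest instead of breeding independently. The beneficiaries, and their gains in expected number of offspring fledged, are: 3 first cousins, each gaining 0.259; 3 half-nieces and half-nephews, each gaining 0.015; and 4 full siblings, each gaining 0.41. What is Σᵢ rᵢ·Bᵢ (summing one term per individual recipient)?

r to a first cousin = 0.125 (first cousins share one grandparent pair — two paths of length 4: r = 2·(1/2)^4 = 1/8).
r to a half-niece or half-nephew = 0.125 (half-aunt/uncle↔niece/nephew: one path of length 3: r = (1/2)^3 = 1/8).
r to a full sibling = 0.5 (full sibs share both parents — two paths of length 2: r = 2·(1/2)^2 = 1/2).
Summing one r·B term per recipient: 3·0.125·0.259 + 3·0.125·0.015 + 4·0.5·0.41 = 0.92275.

0.92275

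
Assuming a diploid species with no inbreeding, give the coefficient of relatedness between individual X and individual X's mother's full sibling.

Each parent–offspring link contributes a factor of 1/2, and independent paths through distinct common ancestors add.
Full aunt/uncle↔niece/nephew: two paths of length 3 through the shared grandparent pair: r = 2·(1/2)^3 = 1/4.

0.25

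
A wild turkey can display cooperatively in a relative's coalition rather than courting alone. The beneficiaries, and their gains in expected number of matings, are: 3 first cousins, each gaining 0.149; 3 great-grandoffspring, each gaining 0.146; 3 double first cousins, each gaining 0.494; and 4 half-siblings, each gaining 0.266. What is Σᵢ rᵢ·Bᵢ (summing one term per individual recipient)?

0.747125

r to a first cousin = 0.125 (first cousins share one grandparent pair — two paths of length 4: r = 2·(1/2)^4 = 1/8).
r to a great-grandoffspring = 1/8 (three parent–offspring links: r = (1/2)^3 = 1/8).
r to a double first cousin = 1/4 (double first cousins share both grandparent pairs — four paths of length 4: r = 4·(1/2)^4 = 1/4).
r to a half-sibling = 0.25 (half-sibs share one parent — one path of length 2: r = (1/2)^2 = 1/4).
Summing one r·B term per recipient: 3·0.125·0.149 + 3·0.125·0.146 + 3·0.25·0.494 + 4·0.25·0.266 = 0.747125.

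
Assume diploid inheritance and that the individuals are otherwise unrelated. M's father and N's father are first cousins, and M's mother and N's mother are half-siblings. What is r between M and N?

Independent pedigree routes through distinct common ancestors add.
M and N are related in two ways: second cousins through their fathers (r = 1/32) and half first cousins through their mothers (r = 1/16).
r = 1/32 + 1/16 = 0.09375.

0.09375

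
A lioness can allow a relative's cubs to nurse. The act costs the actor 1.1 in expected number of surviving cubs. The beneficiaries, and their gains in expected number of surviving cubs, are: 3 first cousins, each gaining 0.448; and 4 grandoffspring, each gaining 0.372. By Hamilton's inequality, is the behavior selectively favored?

Hamilton's rule: the trait is favored when the sum of r·B over every recipient exceeds the actor's cost C.
r to a first cousin = 1/8 (first cousins share one grandparent pair — two paths of length 4: r = 2·(1/2)^4 = 1/8).
r to a grandoffspring = 1/4 (two parent–offspring links: r = (1/2)^2 = 1/4).
Summing one r·B term per recipient: 3·0.125·0.448 + 4·0.25·0.372 = 0.54.
0.54 < 1.1: the indirect benefit is less than the cost.

No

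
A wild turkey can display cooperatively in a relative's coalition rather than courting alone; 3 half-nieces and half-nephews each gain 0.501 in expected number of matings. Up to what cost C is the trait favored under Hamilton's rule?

r to a half-niece or half-nephew = 1/8 (half-aunt/uncle↔niece/nephew: one path of length 3: r = (1/2)^3 = 1/8).
Hamilton's rule: n·r·B > C, so the trait is favored while C < n·r·B = 3·0.125·0.501 = 0.187875.

0.187875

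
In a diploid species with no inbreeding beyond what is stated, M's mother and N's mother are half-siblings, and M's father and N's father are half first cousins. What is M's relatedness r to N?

0.078125

Relatedness sums over independent paths through distinct common ancestors.
M and N are related in two ways: half first cousins through their mothers (r = 1/16) and half second cousins through their fathers (r = 1/64).
r = 1/16 + 1/64 = 5/64 = 0.078125.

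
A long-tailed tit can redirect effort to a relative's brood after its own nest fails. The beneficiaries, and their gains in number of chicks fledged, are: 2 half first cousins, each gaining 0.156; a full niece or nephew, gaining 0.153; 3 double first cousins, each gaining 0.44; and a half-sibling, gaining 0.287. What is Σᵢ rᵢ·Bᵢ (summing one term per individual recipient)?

r to a half first cousin = 1/16 (half first cousins share one grandparent — one path of length 4: r = (1/2)^4 = 1/16).
r to a full niece or nephew = 1/4 (full aunt/uncle↔niece/nephew: two paths of length 3 through the shared grandparent pair: r = 2·(1/2)^3 = 1/4).
r to a double first cousin = 1/4 (double first cousins share both grandparent pairs — four paths of length 4: r = 4·(1/2)^4 = 1/4).
r to a half-sibling = 1/4 (half-sibs share one parent — one path of length 2: r = (1/2)^2 = 1/4).
Summing one r·B term per recipient: 2·0.0625·0.156 + 1·0.25·0.153 + 3·0.25·0.44 + 1·0.25·0.287 = 0.4595.

0.4595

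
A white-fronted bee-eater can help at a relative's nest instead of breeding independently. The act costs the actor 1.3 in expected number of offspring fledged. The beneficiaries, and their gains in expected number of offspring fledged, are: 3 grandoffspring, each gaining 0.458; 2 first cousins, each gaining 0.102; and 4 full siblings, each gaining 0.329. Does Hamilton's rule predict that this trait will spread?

Hamilton's rule: the trait is favored when the sum of r·B over every recipient exceeds the actor's cost C.
r to a grandoffspring = 1/4 (two parent–offspring links: r = (1/2)^2 = 1/4).
r to a first cousin = 0.125 (first cousins share one grandparent pair — two paths of length 4: r = 2·(1/2)^4 = 1/8).
r to a full sibling = 0.5 (full sibs share both parents — two paths of length 2: r = 2·(1/2)^2 = 1/2).
Summing one r·B term per recipient: 3·0.25·0.458 + 2·0.125·0.102 + 4·0.5·0.329 = 1.027.
1.027 < 1.3: the indirect benefit is less than the cost.

No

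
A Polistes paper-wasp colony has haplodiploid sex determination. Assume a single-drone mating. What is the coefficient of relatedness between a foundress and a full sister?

Haplodiploid full sisters inherit their father's entire haploid genome identically (contributing 1/2) and on average half of their mother's contribution (1/2 · 1/2 = 1/4); r = 1/2 + 1/4 = 3/4.

0.75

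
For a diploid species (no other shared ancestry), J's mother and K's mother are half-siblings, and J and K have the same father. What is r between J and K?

0.3125

Relatedness sums over independent paths through distinct common ancestors.
J and K are related in two ways: half first cousins through their mothers (r = 1/16) and half-sibs through their shared father (r = 1/4).
r = 1/16 + 1/4 = 0.3125.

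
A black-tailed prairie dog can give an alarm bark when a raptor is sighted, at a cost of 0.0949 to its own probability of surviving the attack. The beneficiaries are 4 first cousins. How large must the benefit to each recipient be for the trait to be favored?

r to a first cousin = 1/8 (first cousins share one grandparent pair — two paths of length 4: r = 2·(1/2)^4 = 1/8).
Hamilton's rule with n recipients of equal r: n·r·B > C, so B > C/(n·r) = 0.0949/(4·0.125) = 0.1898.

0.1898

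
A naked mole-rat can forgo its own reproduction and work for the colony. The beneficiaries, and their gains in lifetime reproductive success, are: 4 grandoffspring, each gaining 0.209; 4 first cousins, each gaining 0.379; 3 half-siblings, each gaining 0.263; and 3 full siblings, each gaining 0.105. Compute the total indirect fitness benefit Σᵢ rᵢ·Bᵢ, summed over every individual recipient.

r to a grandoffspring = 0.25 (two parent–offspring links: r = (1/2)^2 = 1/4).
r to a first cousin = 0.125 (first cousins share one grandparent pair — two paths of length 4: r = 2·(1/2)^4 = 1/8).
r to a half-sibling = 0.25 (half-sibs share one parent — one path of length 2: r = (1/2)^2 = 1/4).
r to a full sibling = 1/2 (full sibs share both parents — two paths of length 2: r = 2·(1/2)^2 = 1/2).
Summing one r·B term per recipient: 4·0.25·0.209 + 4·0.125·0.379 + 3·0.25·0.263 + 3·0.5·0.105 = 0.75325.

0.75325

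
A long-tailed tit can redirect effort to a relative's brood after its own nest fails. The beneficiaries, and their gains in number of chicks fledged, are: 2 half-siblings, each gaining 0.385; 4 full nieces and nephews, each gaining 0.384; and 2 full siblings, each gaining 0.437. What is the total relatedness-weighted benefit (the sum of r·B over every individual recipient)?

1.0135

r to a half-sibling = 1/4 (half-sibs share one parent — one path of length 2: r = (1/2)^2 = 1/4).
r to a full niece or nephew = 0.25 (full aunt/uncle↔niece/nephew: two paths of length 3 through the shared grandparent pair: r = 2·(1/2)^3 = 1/4).
r to a full sibling = 1/2 (full sibs share both parents — two paths of length 2: r = 2·(1/2)^2 = 1/2).
Summing one r·B term per recipient: 2·0.25·0.385 + 4·0.25·0.384 + 2·0.5·0.437 = 1.0135.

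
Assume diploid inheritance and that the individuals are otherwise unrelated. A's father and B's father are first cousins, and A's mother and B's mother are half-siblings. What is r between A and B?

Wright's path rule: contributions from independent ancestry routes add.
A and B are related in two ways: second cousins through their fathers (r = 1/32) and half first cousins through their mothers (r = 1/16).
r = 1/32 + 1/16 = 3/32 = 0.09375.

0.09375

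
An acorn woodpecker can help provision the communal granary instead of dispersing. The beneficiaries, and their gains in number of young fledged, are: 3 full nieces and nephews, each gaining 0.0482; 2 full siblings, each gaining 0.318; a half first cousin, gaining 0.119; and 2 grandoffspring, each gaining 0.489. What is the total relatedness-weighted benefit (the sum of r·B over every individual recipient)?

r to a full niece or nephew = 1/4 (full aunt/uncle↔niece/nephew: two paths of length 3 through the shared grandparent pair: r = 2·(1/2)^3 = 1/4).
r to a full sibling = 0.5 (full sibs share both parents — two paths of length 2: r = 2·(1/2)^2 = 1/2).
r to a half first cousin = 0.0625 (half first cousins share one grandparent — one path of length 4: r = (1/2)^4 = 1/16).
r to a grandoffspring = 0.25 (two parent–offspring links: r = (1/2)^2 = 1/4).
Summing one r·B term per recipient: 3·0.25·0.0482 + 2·0.5·0.318 + 1·0.0625·0.119 + 2·0.25·0.489 = 0.6060875.

0.6060875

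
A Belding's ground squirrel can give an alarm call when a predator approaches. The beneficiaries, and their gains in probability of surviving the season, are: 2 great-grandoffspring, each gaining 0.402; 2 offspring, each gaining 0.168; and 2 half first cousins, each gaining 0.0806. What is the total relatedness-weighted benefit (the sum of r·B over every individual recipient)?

0.278575

r to a great-grandoffspring = 0.125 (three parent–offspring links: r = (1/2)^3 = 1/8).
r to an offspring = 0.5 (one parent–offspring link: r = (1/2)^1 = 1/2).
r to a half first cousin = 1/16 (half first cousins share one grandparent — one path of length 4: r = (1/2)^4 = 1/16).
Summing one r·B term per recipient: 2·0.125·0.402 + 2·0.5·0.168 + 2·0.0625·0.0806 = 0.278575.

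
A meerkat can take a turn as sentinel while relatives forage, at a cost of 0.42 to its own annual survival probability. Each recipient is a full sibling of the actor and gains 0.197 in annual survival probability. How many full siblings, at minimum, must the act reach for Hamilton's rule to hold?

r to a full sibling = 1/2 (full sibs share both parents — two paths of length 2: r = 2·(1/2)^2 = 1/2).
Hamilton's rule: n·r·B > C  ⇒  n > C/(r·B) = 0.42/(0.5·0.197) = 4.264.
The smallest integer exceeding 4.264 is 5.

5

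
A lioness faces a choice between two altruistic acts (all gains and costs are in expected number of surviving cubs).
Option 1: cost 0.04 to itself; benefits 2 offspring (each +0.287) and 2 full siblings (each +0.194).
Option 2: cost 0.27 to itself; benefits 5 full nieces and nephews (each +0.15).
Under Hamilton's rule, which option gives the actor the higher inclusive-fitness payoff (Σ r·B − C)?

Option 1: r to an offspring = 0.5.
Option 1: r to a full sibling = 0.5.
Option 1: Σ r·B − C = (2·0.5·0.287 + 2·0.5·0.194) − 0.04 = 0.441.
Option 2: r to a full niece or nephew = 0.25.
Option 2: Σ r·B − C = (5·0.25·0.15) − 0.27 = -0.0825.
Option 1 has the higher net inclusive-fitness payoff.

Option 1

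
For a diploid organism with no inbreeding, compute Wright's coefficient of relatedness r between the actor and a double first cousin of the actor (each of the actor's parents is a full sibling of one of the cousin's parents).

0.25

Each parent–offspring link contributes a factor of 1/2, and independent paths through distinct common ancestors add.
Double first cousins share both grandparent pairs — four paths of length 4: r = 4·(1/2)^4 = 1/4.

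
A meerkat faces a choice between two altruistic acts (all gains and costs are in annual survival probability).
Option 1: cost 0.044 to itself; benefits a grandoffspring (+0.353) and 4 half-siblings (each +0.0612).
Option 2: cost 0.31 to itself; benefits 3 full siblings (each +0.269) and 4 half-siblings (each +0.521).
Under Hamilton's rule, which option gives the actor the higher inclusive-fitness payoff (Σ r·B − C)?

Option 2

Option 1: r to a grandoffspring = 0.25.
Option 1: r to a half-sibling = 0.25.
Option 1: Σ r·B − C = (1·0.25·0.353 + 4·0.25·0.0612) − 0.044 = 0.10545.
Option 2: r to a full sibling = 0.5.
Option 2: r to a half-sibling = 0.25.
Option 2: Σ r·B − C = (3·0.5·0.269 + 4·0.25·0.521) − 0.31 = 0.6145.
Option 2 has the higher net inclusive-fitness payoff.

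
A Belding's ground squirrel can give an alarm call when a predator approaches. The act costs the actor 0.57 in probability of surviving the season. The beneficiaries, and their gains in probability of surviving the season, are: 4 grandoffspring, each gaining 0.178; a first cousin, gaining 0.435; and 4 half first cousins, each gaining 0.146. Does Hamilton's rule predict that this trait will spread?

Hamilton's rule: the trait is favored when the sum of r·B over every recipient exceeds the actor's cost C.
r to a grandoffspring = 1/4 (two parent–offspring links: r = (1/2)^2 = 1/4).
r to a first cousin = 1/8 (first cousins share one grandparent pair — two paths of length 4: r = 2·(1/2)^4 = 1/8).
r to a half first cousin = 1/16 (half first cousins share one grandparent — one path of length 4: r = (1/2)^4 = 1/16).
Summing one r·B term per recipient: 4·0.25·0.178 + 1·0.125·0.435 + 4·0.0625·0.146 = 0.268875.
0.268875 < 0.57: the indirect benefit is less than the cost.

No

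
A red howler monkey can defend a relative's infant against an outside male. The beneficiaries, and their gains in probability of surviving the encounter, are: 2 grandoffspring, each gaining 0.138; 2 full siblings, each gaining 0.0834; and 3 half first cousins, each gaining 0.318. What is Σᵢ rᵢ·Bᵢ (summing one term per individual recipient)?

r to a grandoffspring = 1/4 (two parent–offspring links: r = (1/2)^2 = 1/4).
r to a full sibling = 1/2 (full sibs share both parents — two paths of length 2: r = 2·(1/2)^2 = 1/2).
r to a half first cousin = 1/16 (half first cousins share one grandparent — one path of length 4: r = (1/2)^4 = 1/16).
Summing one r·B term per recipient: 2·0.25·0.138 + 2·0.5·0.0834 + 3·0.0625·0.318 = 0.212025.

0.212025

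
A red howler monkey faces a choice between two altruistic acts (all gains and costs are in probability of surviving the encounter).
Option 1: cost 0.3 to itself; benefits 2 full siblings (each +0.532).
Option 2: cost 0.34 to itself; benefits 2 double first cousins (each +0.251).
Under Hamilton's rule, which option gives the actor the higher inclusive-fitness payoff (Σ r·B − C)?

Option 1

Option 1: r to a full sibling = 0.5.
Option 1: Σ r·B − C = (2·0.5·0.532) − 0.3 = 0.232.
Option 2: r to a double first cousin = 0.25.
Option 2: Σ r·B − C = (2·0.25·0.251) − 0.34 = -0.2145.
Option 1 has the higher net inclusive-fitness payoff.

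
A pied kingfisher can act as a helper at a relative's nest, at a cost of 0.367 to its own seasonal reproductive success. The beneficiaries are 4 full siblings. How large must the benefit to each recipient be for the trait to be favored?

0.1835

r to a full sibling = 0.5 (full sibs share both parents — two paths of length 2: r = 2·(1/2)^2 = 1/2).
Hamilton's rule with n recipients of equal r: n·r·B > C, so B > C/(n·r) = 0.367/(4·0.5) = 0.1835.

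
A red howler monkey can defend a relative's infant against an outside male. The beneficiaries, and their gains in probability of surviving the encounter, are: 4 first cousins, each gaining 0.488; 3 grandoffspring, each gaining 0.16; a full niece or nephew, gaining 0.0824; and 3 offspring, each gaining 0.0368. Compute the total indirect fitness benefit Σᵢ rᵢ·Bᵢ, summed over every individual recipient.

0.4398

r to a first cousin = 0.125 (first cousins share one grandparent pair — two paths of length 4: r = 2·(1/2)^4 = 1/8).
r to a grandoffspring = 1/4 (two parent–offspring links: r = (1/2)^2 = 1/4).
r to a full niece or nephew = 1/4 (full aunt/uncle↔niece/nephew: two paths of length 3 through the shared grandparent pair: r = 2·(1/2)^3 = 1/4).
r to an offspring = 0.5 (one parent–offspring link: r = (1/2)^1 = 1/2).
Summing one r·B term per recipient: 4·0.125·0.488 + 3·0.25·0.16 + 1·0.25·0.0824 + 3·0.5·0.0368 = 0.4398.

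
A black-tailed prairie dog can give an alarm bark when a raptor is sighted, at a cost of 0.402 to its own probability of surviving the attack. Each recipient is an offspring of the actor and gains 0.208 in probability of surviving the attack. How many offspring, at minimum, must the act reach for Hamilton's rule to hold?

4

r to an offspring = 1/2 (one parent–offspring link: r = (1/2)^1 = 1/2).
Hamilton's rule: n·r·B > C  ⇒  n > C/(r·B) = 0.402/(0.5·0.208) = 3.865.
The smallest integer exceeding 3.865 is 4.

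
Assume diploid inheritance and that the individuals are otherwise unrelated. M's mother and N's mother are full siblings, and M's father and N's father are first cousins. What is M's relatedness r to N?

With two independent routes of shared ancestry, r is the sum of the two contributions.
M and N are related in two ways: first cousins through their mothers (r = 1/8) and second cousins through their fathers (r = 1/32).
r = 1/8 + 1/32 = 5/32 = 0.15625.

0.15625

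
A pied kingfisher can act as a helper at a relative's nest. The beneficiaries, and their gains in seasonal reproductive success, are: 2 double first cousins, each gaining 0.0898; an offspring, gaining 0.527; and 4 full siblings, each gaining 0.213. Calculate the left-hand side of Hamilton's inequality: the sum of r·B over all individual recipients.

0.7344

r to a double first cousin = 1/4 (double first cousins share both grandparent pairs — four paths of length 4: r = 4·(1/2)^4 = 1/4).
r to an offspring = 0.5 (one parent–offspring link: r = (1/2)^1 = 1/2).
r to a full sibling = 1/2 (full sibs share both parents — two paths of length 2: r = 2·(1/2)^2 = 1/2).
Summing one r·B term per recipient: 2·0.25·0.0898 + 1·0.5·0.527 + 4·0.5·0.213 = 0.7344.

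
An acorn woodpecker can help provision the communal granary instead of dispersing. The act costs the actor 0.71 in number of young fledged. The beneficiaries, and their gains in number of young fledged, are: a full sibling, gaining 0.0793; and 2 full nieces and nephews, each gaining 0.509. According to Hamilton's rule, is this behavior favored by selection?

Hamilton's rule: the trait is favored when the sum of r·B over every recipient exceeds the actor's cost C.
r to a full sibling = 1/2 (full sibs share both parents — two paths of length 2: r = 2·(1/2)^2 = 1/2).
r to a full niece or nephew = 1/4 (full aunt/uncle↔niece/nephew: two paths of length 3 through the shared grandparent pair: r = 2·(1/2)^3 = 1/4).
Summing one r·B term per recipient: 1·0.5·0.0793 + 2·0.25·0.509 = 0.29415.
0.29415 < 0.71: the indirect benefit is less than the cost.

No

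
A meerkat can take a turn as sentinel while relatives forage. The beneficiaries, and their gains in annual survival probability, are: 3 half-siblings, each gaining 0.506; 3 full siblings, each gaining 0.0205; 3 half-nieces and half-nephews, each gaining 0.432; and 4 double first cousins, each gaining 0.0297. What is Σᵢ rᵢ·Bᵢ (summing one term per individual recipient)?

r to a half-sibling = 0.25 (half-sibs share one parent — one path of length 2: r = (1/2)^2 = 1/4).
r to a full sibling = 1/2 (full sibs share both parents — two paths of length 2: r = 2·(1/2)^2 = 1/2).
r to a half-niece or half-nephew = 0.125 (half-aunt/uncle↔niece/nephew: one path of length 3: r = (1/2)^3 = 1/8).
r to a double first cousin = 0.25 (double first cousins share both grandparent pairs — four paths of length 4: r = 4·(1/2)^4 = 1/4).
Summing one r·B term per recipient: 3·0.25·0.506 + 3·0.5·0.0205 + 3·0.125·0.432 + 4·0.25·0.0297 = 0.60195.

0.60195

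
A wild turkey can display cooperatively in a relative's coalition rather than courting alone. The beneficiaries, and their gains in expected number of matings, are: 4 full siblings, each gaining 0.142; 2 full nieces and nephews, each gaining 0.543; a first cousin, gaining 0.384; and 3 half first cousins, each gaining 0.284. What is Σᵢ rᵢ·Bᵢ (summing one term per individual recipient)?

r to a full sibling = 1/2 (full sibs share both parents — two paths of length 2: r = 2·(1/2)^2 = 1/2).
r to a full niece or nephew = 0.25 (full aunt/uncle↔niece/nephew: two paths of length 3 through the shared grandparent pair: r = 2·(1/2)^3 = 1/4).
r to a first cousin = 1/8 (first cousins share one grandparent pair — two paths of length 4: r = 2·(1/2)^4 = 1/8).
r to a half first cousin = 1/16 (half first cousins share one grandparent — one path of length 4: r = (1/2)^4 = 1/16).
Summing one r·B term per recipient: 4·0.5·0.142 + 2·0.25·0.543 + 1·0.125·0.384 + 3·0.0625·0.284 = 0.65675.

0.65675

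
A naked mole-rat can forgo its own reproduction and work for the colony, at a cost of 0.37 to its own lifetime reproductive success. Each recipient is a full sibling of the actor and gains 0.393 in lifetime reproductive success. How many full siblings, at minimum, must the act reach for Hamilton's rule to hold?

r to a full sibling = 1/2 (full sibs share both parents — two paths of length 2: r = 2·(1/2)^2 = 1/2).
Hamilton's rule: n·r·B > C  ⇒  n > C/(r·B) = 0.37/(0.5·0.393) = 1.883.
The smallest integer exceeding 1.883 is 2.

2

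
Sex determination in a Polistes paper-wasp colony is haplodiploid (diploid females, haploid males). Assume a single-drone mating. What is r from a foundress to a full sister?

0.75

Haplodiploid full sisters inherit their father's entire haploid genome identically (contributing 1/2) and on average half of their mother's contribution (1/2 · 1/2 = 1/4); r = 1/2 + 1/4 = 3/4.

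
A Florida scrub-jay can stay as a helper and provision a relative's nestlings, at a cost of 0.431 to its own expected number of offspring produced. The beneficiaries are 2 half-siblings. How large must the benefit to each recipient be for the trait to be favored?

0.862

r to a half-sibling = 0.25 (half-sibs share one parent — one path of length 2: r = (1/2)^2 = 1/4).
Hamilton's rule with n recipients of equal r: n·r·B > C, so B > C/(n·r) = 0.431/(2·0.25) = 0.862.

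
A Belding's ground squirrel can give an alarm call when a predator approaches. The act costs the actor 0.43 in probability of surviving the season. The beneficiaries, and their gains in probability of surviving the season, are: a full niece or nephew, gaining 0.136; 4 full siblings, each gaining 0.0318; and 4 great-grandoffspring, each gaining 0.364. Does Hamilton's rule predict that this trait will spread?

No

Hamilton's rule: the trait is favored when the sum of r·B over every recipient exceeds the actor's cost C.
r to a full niece or nephew = 0.25 (full aunt/uncle↔niece/nephew: two paths of length 3 through the shared grandparent pair: r = 2·(1/2)^3 = 1/4).
r to a full sibling = 0.5 (full sibs share both parents — two paths of length 2: r = 2·(1/2)^2 = 1/2).
r to a great-grandoffspring = 0.125 (three parent–offspring links: r = (1/2)^3 = 1/8).
Summing one r·B term per recipient: 1·0.25·0.136 + 4·0.5·0.0318 + 4·0.125·0.364 = 0.2796.
0.2796 < 0.43: the indirect benefit is less than the cost.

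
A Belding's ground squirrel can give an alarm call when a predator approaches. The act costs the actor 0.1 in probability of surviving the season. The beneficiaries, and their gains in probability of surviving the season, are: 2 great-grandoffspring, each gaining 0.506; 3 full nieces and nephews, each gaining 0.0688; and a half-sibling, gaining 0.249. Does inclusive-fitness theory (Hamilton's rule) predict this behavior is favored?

Hamilton's rule: the trait is favored when the sum of r·B over every recipient exceeds the actor's cost C.
r to a great-grandoffspring = 1/8 (three parent–offspring links: r = (1/2)^3 = 1/8).
r to a full niece or nephew = 0.25 (full aunt/uncle↔niece/nephew: two paths of length 3 through the shared grandparent pair: r = 2·(1/2)^3 = 1/4).
r to a half-sibling = 1/4 (half-sibs share one parent — one path of length 2: r = (1/2)^2 = 1/4).
Summing one r·B term per recipient: 2·0.125·0.506 + 3·0.25·0.0688 + 1·0.25·0.249 = 0.24035.
0.24035 > 0.1: the indirect benefit exceeds the cost.

Yes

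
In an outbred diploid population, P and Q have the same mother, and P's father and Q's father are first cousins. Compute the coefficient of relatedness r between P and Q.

0.28125

With two independent routes of shared ancestry, r is the sum of the two contributions.
P and Q are related in two ways: half-sibs through their shared mother (r = 1/4) and second cousins through their fathers (r = 1/32).
r = 1/4 + 1/32 = 0.28125.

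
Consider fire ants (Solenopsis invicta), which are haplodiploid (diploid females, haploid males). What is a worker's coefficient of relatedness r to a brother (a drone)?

0.25

Her haploid brother carries none of their father's genes and a random half of their mother's genome; that half matches the maternal half of her own genome with probability 1/2: r = 1/2 · 1/2 = 1/4.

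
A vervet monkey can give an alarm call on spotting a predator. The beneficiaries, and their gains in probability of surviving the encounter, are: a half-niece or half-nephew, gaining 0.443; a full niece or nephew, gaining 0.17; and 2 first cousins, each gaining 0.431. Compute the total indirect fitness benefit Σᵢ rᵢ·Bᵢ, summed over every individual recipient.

r to a half-niece or half-nephew = 1/8 (half-aunt/uncle↔niece/nephew: one path of length 3: r = (1/2)^3 = 1/8).
r to a full niece or nephew = 1/4 (full aunt/uncle↔niece/nephew: two paths of length 3 through the shared grandparent pair: r = 2·(1/2)^3 = 1/4).
r to a first cousin = 0.125 (first cousins share one grandparent pair — two paths of length 4: r = 2·(1/2)^4 = 1/8).
Summing one r·B term per recipient: 1·0.125·0.443 + 1·0.25·0.17 + 2·0.125·0.431 = 0.205625.

0.205625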